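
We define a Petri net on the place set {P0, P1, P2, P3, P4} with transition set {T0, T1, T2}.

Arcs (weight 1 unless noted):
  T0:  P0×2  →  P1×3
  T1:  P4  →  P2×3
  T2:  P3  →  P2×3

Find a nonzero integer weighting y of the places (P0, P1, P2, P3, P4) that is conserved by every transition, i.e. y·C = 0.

y = (P0:3, P1:2, P2:0, P3:0, P4:0)

Incidence matrix C (rows=places, cols=transitions):
       T0   T1   T2
   P0  -2    0    0
   P1   3    0    0
   P2   0    3    3
   P3   0    0   -1
   P4   0   -1    0

Candidate y = [3, 2, 0, 0, 0]; check y·C column-wise:
  col T0: 3·-2 + 2·3 = 0
  col T1: 3·0 + 2·0 + 0·3 + 0·-1 = 0
  col T2: 3·0 + 2·0 + 0·3 + 0·-1 = 0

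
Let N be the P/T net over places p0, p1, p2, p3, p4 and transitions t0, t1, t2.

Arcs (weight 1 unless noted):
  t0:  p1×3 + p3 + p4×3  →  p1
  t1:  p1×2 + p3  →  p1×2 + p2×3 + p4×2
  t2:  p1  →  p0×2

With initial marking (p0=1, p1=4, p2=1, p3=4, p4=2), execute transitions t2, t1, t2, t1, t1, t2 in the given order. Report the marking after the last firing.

(p0=7, p1=1, p2=10, p3=1, p4=8)

step 1: fire t2:  (p0=1, p1=4, p2=1, p3=4, p4=2) → (p0=3, p1=3, p2=1, p3=4, p4=2)
step 2: fire t1:  (p0=3, p1=3, p2=1, p3=4, p4=2) → (p0=3, p1=3, p2=4, p3=3, p4=4)
step 3: fire t2:  (p0=3, p1=3, p2=4, p3=3, p4=4) → (p0=5, p1=2, p2=4, p3=3, p4=4)
step 4: fire t1:  (p0=5, p1=2, p2=4, p3=3, p4=4) → (p0=5, p1=2, p2=7, p3=2, p4=6)
step 5: fire t1:  (p0=5, p1=2, p2=7, p3=2, p4=6) → (p0=5, p1=2, p2=10, p3=1, p4=8)
step 6: fire t2:  (p0=5, p1=2, p2=10, p3=1, p4=8) → (p0=7, p1=1, p2=10, p3=1, p4=8)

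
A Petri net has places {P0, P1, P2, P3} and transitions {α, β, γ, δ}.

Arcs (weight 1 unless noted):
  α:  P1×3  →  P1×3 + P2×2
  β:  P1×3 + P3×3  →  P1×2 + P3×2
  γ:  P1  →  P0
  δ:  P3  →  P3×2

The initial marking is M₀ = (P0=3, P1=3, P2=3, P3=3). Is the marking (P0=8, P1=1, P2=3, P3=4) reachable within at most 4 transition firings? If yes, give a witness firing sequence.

depth 0: 1 marking
depth 1: 5 markings reached so far
depth 2: 14 markings reached so far
depth 3: 30 markings reached so far
depth 4: 53 markings reached so far
target is not among the 53 markings reachable within 4 steps

NO — not reachable within 4 firings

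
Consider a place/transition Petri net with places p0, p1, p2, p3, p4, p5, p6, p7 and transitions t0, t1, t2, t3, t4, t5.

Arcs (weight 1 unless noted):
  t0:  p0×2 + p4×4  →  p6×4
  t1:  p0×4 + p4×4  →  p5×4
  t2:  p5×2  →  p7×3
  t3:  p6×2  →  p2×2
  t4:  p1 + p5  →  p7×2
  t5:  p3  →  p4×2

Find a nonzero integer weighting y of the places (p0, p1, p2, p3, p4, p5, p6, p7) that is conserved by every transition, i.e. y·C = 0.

y = (p0:2, p1:0, p2:-1, p3:-4, p4:-2, p5:0, p6:-1, p7:0)

Incidence matrix C (rows=places, cols=transitions):
       t0   t1   t2   t3   t4   t5
   p0  -2   -4    0    0    0    0
   p1   0    0    0    0   -1    0
   p2   0    0    0    2    0    0
   p3   0    0    0    0    0   -1
   p4  -4   -4    0    0    0    2
   p5   0    4   -2    0   -1    0
   p6   4    0    0   -2    0    0
   p7   0    0    3    0    2    0

Candidate y = [2, 0, -1, -4, -2, 0, -1, 0]; check y·C column-wise:
  col t0: 2·-2 + -1·0 + -4·0 + -2·-4 + -1·4 = 0
  col t1: 2·-4 + -1·0 + -4·0 + -2·-4 + 0·4 + -1·0 = 0
  col t2: 2·0 + -1·0 + -4·0 + -2·0 + 0·-2 + -1·0 + 0·3 = 0
  col t3: 2·0 + -1·2 + -4·0 + -2·0 + -1·-2 = 0
  col t4: 2·0 + 0·-1 + -1·0 + -4·0 + -2·0 + 0·-1 + -1·0 + 0·2 = 0
  col t5: 2·0 + -1·0 + -4·-1 + -2·2 + -1·0 = 0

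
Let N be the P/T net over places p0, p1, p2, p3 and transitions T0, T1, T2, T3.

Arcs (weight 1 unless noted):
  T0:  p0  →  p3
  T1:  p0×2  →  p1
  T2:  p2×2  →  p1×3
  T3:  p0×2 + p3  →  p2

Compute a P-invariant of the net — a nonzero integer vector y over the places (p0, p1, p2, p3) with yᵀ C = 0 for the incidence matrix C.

Incidence matrix C (rows=places, cols=transitions):
       T0   T1   T2   T3
   p0  -1   -2    0   -2
   p1   0    1    3    0
   p2   0    0   -2    1
   p3   1    0    0   -1

Candidate y = [1, 2, 3, 1]; check y·C column-wise:
  col T0: 1·-1 + 2·0 + 3·0 + 1·1 = 0
  col T1: 1·-2 + 2·1 + 3·0 + 1·0 = 0
  col T2: 1·0 + 2·3 + 3·-2 + 1·0 = 0
  col T3: 1·-2 + 2·0 + 3·1 + 1·-1 = 0

y = (p0:1, p1:2, p2:3, p3:1)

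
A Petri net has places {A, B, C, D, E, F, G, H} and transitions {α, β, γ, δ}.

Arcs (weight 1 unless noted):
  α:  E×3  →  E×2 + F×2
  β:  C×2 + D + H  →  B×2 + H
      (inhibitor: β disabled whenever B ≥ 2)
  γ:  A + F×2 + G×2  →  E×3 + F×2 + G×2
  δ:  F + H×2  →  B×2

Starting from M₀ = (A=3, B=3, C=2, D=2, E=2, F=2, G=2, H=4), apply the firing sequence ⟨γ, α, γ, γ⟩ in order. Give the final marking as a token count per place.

(A=0, B=3, C=2, D=2, E=10, F=4, G=2, H=4)

step 1: fire γ:  (A=3, B=3, C=2, D=2, E=2, F=2, G=2, H=4) → (A=2, B=3, C=2, D=2, E=5, F=2, G=2, H=4)
step 2: fire α:  (A=2, B=3, C=2, D=2, E=5, F=2, G=2, H=4) → (A=2, B=3, C=2, D=2, E=4, F=4, G=2, H=4)
step 3: fire γ:  (A=2, B=3, C=2, D=2, E=4, F=4, G=2, H=4) → (A=1, B=3, C=2, D=2, E=7, F=4, G=2, H=4)
step 4: fire γ:  (A=1, B=3, C=2, D=2, E=7, F=4, G=2, H=4) → (A=0, B=3, C=2, D=2, E=10, F=4, G=2, H=4)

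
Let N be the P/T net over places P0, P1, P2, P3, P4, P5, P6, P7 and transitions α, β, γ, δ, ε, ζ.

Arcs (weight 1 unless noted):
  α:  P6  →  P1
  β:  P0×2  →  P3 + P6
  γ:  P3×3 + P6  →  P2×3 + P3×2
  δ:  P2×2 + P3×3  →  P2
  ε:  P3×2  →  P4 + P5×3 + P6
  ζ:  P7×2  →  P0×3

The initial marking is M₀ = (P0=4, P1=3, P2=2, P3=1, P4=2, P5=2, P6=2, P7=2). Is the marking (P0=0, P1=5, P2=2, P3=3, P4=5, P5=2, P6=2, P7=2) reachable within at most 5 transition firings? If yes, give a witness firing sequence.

depth 0: 1 marking
depth 1: 4 markings reached so far
depth 2: 10 markings reached so far
depth 3: 20 markings reached so far
depth 4: 34 markings reached so far
depth 5: 51 markings reached so far
target is not among the 51 markings reachable within 5 steps

NO — not reachable within 5 firings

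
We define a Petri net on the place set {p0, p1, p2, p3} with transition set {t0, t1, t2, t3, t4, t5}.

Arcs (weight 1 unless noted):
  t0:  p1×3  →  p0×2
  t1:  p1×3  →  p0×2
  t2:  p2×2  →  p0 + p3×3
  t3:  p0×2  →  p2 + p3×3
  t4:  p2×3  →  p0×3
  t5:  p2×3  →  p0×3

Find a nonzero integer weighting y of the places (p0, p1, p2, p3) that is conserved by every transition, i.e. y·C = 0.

Incidence matrix C (rows=places, cols=transitions):
       t0   t1   t2   t3   t4   t5
   p0   2    2    1   -2    3    3
   p1  -3   -3    0    0    0    0
   p2   0    0   -2    1   -3   -3
   p3   0    0    3    3    0    0

Candidate y = [3, 2, 3, 1]; check y·C column-wise:
  col t0: 3·2 + 2·-3 + 3·0 + 1·0 = 0
  col t1: 3·2 + 2·-3 + 3·0 + 1·0 = 0
  col t2: 3·1 + 2·0 + 3·-2 + 1·3 = 0
  col t3: 3·-2 + 2·0 + 3·1 + 1·3 = 0
  col t4: 3·3 + 2·0 + 3·-3 + 1·0 = 0
  col t5: 3·3 + 2·0 + 3·-3 + 1·0 = 0

y = (p0:3, p1:2, p2:3, p3:1)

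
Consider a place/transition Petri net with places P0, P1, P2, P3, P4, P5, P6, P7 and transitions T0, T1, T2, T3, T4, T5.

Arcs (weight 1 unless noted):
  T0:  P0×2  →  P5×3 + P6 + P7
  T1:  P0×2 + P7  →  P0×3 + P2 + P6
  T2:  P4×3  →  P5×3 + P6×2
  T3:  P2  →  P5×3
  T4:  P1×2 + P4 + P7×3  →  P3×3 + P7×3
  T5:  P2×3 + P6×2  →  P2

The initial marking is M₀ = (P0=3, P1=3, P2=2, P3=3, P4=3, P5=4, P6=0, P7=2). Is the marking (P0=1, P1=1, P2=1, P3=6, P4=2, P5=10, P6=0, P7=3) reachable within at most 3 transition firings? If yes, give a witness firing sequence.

depth 0: 1 marking
depth 1: 5 markings reached so far
depth 2: 14 markings reached so far
depth 3: 29 markings reached so far
target is not among the 29 markings reachable within 3 steps

NO — not reachable within 3 firings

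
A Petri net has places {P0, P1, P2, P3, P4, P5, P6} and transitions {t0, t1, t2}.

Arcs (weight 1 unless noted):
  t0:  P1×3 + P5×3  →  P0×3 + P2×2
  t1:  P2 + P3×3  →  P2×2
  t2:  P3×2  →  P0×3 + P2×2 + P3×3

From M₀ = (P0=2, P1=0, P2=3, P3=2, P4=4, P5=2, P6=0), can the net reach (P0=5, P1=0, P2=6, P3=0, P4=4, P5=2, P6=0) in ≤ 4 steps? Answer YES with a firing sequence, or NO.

step 1: fire t2:  (P0=2, P1=0, P2=3, P3=2, P4=4, P5=2, P6=0) → (P0=5, P1=0, P2=5, P3=3, P4=4, P5=2, P6=0)
step 2: fire t1:  (P0=5, P1=0, P2=5, P3=3, P4=4, P5=2, P6=0) → (P0=5, P1=0, P2=6, P3=0, P4=4, P5=2, P6=0)

YES — reachable via ⟨t2, t1⟩ (2 firings)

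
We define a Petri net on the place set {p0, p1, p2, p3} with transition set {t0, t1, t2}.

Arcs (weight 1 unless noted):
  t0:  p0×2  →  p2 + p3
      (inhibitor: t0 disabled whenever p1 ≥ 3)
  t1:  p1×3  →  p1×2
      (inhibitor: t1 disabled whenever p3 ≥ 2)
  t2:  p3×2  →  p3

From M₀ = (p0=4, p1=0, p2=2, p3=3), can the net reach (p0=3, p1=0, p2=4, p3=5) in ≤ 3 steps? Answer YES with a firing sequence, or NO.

NO — not reachable within 3 firings

depth 0: 1 marking
depth 1: 3 markings reached so far
depth 2: 6 markings reached so far
depth 3: 8 markings reached so far
target is not among the 8 markings reachable within 3 steps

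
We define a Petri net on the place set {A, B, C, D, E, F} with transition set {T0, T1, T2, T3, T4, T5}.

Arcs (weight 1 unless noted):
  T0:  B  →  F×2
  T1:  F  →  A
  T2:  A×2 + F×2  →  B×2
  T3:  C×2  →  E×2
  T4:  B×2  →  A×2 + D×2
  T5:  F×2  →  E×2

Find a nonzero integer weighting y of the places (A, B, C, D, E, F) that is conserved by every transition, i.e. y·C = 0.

Incidence matrix C (rows=places, cols=transitions):
       T0   T1   T2   T3   T4   T5
    A   0    1   -2    0    2    0
    B  -1    0    2    0   -2    0
    C   0    0    0   -2    0    0
    D   0    0    0    0    2    0
    E   0    0    0    2    0    2
    F   2   -1   -2    0    0   -2

Candidate y = [1, 2, 1, 1, 1, 1]; check y·C column-wise:
  col T0: 1·0 + 2·-1 + 1·0 + 1·0 + 1·0 + 1·2 = 0
  col T1: 1·1 + 2·0 + 1·0 + 1·0 + 1·0 + 1·-1 = 0
  col T2: 1·-2 + 2·2 + 1·0 + 1·0 + 1·0 + 1·-2 = 0
  col T3: 1·0 + 2·0 + 1·-2 + 1·0 + 1·2 + 1·0 = 0
  col T4: 1·2 + 2·-2 + 1·0 + 1·2 + 1·0 + 1·0 = 0
  col T5: 1·0 + 2·0 + 1·0 + 1·0 + 1·2 + 1·-2 = 0

y = (A:1, B:2, C:1, D:1, E:1, F:1)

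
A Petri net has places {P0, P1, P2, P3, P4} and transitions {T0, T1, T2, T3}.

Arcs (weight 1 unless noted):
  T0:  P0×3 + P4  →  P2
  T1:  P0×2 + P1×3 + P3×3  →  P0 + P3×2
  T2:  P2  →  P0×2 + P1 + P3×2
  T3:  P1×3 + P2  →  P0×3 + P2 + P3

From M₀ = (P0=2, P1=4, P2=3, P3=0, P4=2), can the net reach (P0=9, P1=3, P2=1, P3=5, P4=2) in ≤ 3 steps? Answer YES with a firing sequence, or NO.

step 1: fire T2:  (P0=2, P1=4, P2=3, P3=0, P4=2) → (P0=4, P1=5, P2=2, P3=2, P4=2)
step 2: fire T2:  (P0=4, P1=5, P2=2, P3=2, P4=2) → (P0=6, P1=6, P2=1, P3=4, P4=2)
step 3: fire T3:  (P0=6, P1=6, P2=1, P3=4, P4=2) → (P0=9, P1=3, P2=1, P3=5, P4=2)

YES — reachable via ⟨T2, T2, T3⟩ (3 firings)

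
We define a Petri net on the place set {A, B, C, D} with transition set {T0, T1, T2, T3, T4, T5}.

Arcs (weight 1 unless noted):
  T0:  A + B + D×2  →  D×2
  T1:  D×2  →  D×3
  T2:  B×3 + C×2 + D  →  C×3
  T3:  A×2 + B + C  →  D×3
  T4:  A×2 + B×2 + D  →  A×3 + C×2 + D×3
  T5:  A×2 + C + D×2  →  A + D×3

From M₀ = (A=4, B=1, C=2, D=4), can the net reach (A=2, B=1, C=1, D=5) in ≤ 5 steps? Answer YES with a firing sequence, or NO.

NO — not reachable within 5 firings

depth 0: 1 marking
depth 1: 5 markings reached so far
depth 2: 12 markings reached so far
depth 3: 20 markings reached so far
depth 4: 27 markings reached so far
depth 5: 33 markings reached so far
target is not among the 33 markings reachable within 5 steps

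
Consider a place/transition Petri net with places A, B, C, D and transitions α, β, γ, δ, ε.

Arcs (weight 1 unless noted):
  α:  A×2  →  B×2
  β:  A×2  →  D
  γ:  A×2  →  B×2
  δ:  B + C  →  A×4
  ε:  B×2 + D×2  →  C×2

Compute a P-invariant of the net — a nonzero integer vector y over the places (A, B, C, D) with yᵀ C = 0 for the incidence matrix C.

Incidence matrix C (rows=places, cols=transitions):
        α    β    γ    δ    ε
    A  -2   -2   -2    4    0
    B   2    0    2   -1   -2
    C   0    0    0   -1    2
    D   0    1    0    0   -2

Candidate y = [1, 1, 3, 2]; check y·C column-wise:
  col α: 1·-2 + 1·2 + 3·0 + 2·0 = 0
  col β: 1·-2 + 1·0 + 3·0 + 2·1 = 0
  col γ: 1·-2 + 1·2 + 3·0 + 2·0 = 0
  col δ: 1·4 + 1·-1 + 3·-1 + 2·0 = 0
  col ε: 1·0 + 1·-2 + 3·2 + 2·-2 = 0

y = (A:1, B:1, C:3, D:2)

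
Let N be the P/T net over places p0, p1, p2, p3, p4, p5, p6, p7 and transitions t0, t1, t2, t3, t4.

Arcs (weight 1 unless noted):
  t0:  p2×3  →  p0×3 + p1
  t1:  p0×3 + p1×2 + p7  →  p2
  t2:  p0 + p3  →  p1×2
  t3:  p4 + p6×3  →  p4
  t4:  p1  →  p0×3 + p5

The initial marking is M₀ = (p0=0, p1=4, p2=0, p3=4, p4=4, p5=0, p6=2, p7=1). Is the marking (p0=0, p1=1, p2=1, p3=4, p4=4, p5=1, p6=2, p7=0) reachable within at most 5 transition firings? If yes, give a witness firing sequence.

YES — reachable via ⟨t4, t1⟩ (2 firings)

step 1: fire t4:  (p0=0, p1=4, p2=0, p3=4, p4=4, p5=0, p6=2, p7=1) → (p0=3, p1=3, p2=0, p3=4, p4=4, p5=1, p6=2, p7=1)
step 2: fire t1:  (p0=3, p1=3, p2=0, p3=4, p4=4, p5=1, p6=2, p7=1) → (p0=0, p1=1, p2=1, p3=4, p4=4, p5=1, p6=2, p7=0)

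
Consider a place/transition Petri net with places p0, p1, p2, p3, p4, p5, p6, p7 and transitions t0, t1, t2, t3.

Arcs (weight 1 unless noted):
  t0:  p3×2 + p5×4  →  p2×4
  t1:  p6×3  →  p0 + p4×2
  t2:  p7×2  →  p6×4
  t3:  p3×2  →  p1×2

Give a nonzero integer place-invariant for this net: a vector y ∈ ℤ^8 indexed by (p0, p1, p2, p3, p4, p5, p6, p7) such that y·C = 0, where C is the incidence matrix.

y = (p0:0, p1:2, p2:1, p3:2, p4:0, p5:0, p6:0, p7:0)

Incidence matrix C (rows=places, cols=transitions):
       t0   t1   t2   t3
   p0   0    1    0    0
   p1   0    0    0    2
   p2   4    0    0    0
   p3  -2    0    0   -2
   p4   0    2    0    0
   p5  -4    0    0    0
   p6   0   -3    4    0
   p7   0    0   -2    0

Candidate y = [0, 2, 1, 2, 0, 0, 0, 0]; check y·C column-wise:
  col t0: 2·0 + 1·4 + 2·-2 + 0·-4 = 0
  col t1: 0·1 + 2·0 + 1·0 + 2·0 + 0·2 + 0·-3 = 0
  col t2: 2·0 + 1·0 + 2·0 + 0·4 + 0·-2 = 0
  col t3: 2·2 + 1·0 + 2·-2 = 0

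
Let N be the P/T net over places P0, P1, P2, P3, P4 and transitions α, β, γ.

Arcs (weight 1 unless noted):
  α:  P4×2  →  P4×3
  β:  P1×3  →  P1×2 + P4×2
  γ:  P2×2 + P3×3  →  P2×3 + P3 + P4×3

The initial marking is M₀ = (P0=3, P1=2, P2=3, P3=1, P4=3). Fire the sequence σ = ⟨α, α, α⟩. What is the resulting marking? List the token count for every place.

(P0=3, P1=2, P2=3, P3=1, P4=6)

step 1: fire α:  (P0=3, P1=2, P2=3, P3=1, P4=3) → (P0=3, P1=2, P2=3, P3=1, P4=4)
step 2: fire α:  (P0=3, P1=2, P2=3, P3=1, P4=4) → (P0=3, P1=2, P2=3, P3=1, P4=5)
step 3: fire α:  (P0=3, P1=2, P2=3, P3=1, P4=5) → (P0=3, P1=2, P2=3, P3=1, P4=6)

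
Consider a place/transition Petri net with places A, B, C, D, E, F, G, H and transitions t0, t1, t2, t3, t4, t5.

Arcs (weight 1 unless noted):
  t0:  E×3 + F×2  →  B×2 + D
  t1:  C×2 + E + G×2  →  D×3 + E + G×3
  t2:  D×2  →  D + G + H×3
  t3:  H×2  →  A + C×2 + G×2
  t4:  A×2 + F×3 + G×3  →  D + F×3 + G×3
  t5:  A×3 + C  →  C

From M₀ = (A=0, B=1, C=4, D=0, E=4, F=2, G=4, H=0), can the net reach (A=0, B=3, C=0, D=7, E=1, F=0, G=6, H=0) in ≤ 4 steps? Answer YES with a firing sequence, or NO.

YES — reachable via ⟨t0, t1, t1⟩ (3 firings)

step 1: fire t0:  (A=0, B=1, C=4, D=0, E=4, F=2, G=4, H=0) → (A=0, B=3, C=4, D=1, E=1, F=0, G=4, H=0)
step 2: fire t1:  (A=0, B=3, C=4, D=1, E=1, F=0, G=4, H=0) → (A=0, B=3, C=2, D=4, E=1, F=0, G=5, H=0)
step 3: fire t1:  (A=0, B=3, C=2, D=4, E=1, F=0, G=5, H=0) → (A=0, B=3, C=0, D=7, E=1, F=0, G=6, H=0)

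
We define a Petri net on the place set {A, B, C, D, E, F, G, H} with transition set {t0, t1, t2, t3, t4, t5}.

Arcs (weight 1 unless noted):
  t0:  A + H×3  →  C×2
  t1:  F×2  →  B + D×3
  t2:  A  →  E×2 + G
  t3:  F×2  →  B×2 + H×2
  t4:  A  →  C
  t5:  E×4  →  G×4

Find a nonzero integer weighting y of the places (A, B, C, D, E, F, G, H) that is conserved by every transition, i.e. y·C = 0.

y = (A:0, B:3, C:0, D:1, E:0, F:3, G:0, H:0)

Incidence matrix C (rows=places, cols=transitions):
       t0   t1   t2   t3   t4   t5
    A  -1    0   -1    0   -1    0
    B   0    1    0    2    0    0
    C   2    0    0    0    1    0
    D   0    3    0    0    0    0
    E   0    0    2    0    0   -4
    F   0   -2    0   -2    0    0
    G   0    0    1    0    0    4
    H  -3    0    0    2    0    0

Candidate y = [0, 3, 0, 1, 0, 3, 0, 0]; check y·C column-wise:
  col t0: 0·-1 + 3·0 + 0·2 + 1·0 + 3·0 + 0·-3 = 0
  col t1: 3·1 + 1·3 + 3·-2 = 0
  col t2: 0·-1 + 3·0 + 1·0 + 0·2 + 3·0 + 0·1 = 0
  col t3: 3·2 + 1·0 + 3·-2 + 0·2 = 0
  col t4: 0·-1 + 3·0 + 0·1 + 1·0 + 3·0 = 0
  col t5: 3·0 + 1·0 + 0·-4 + 3·0 + 0·4 = 0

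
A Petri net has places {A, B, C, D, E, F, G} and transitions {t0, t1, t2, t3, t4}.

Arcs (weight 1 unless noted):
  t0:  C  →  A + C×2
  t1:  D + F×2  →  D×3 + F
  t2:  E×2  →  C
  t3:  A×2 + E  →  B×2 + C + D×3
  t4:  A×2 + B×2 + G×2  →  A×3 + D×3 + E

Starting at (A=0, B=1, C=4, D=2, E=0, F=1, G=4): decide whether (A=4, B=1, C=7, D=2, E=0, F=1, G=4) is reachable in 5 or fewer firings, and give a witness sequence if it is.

depth 0: 1 marking
depth 1: 2 markings reached so far
depth 2: 3 markings reached so far
depth 3: 4 markings reached so far
depth 4: 5 markings reached so far
depth 5: 6 markings reached so far
target is not among the 6 markings reachable within 5 steps

NO — not reachable within 5 firings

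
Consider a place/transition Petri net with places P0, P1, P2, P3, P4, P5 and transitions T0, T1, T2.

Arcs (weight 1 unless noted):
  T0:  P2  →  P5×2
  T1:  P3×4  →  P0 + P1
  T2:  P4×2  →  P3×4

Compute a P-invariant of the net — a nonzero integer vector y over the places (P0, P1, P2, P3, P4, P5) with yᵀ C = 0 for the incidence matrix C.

Incidence matrix C (rows=places, cols=transitions):
       T0   T1   T2
   P0   0    1    0
   P1   0    1    0
   P2  -1    0    0
   P3   0   -4    4
   P4   0    0   -2
   P5   2    0    0

Candidate y = [1, -1, 0, 0, 0, 0]; check y·C column-wise:
  col T0: 1·0 + -1·0 + 0·-1 + 0·2 = 0
  col T1: 1·1 + -1·1 + 0·-4 = 0
  col T2: 1·0 + -1·0 + 0·4 + 0·-2 = 0

y = (P0:1, P1:-1, P2:0, P3:0, P4:0, P5:0)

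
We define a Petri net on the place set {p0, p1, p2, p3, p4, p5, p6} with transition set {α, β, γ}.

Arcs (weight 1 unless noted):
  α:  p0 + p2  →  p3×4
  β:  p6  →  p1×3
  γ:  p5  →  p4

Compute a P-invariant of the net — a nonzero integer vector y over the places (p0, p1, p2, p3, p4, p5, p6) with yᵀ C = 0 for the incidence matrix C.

Incidence matrix C (rows=places, cols=transitions):
        α    β    γ
   p0  -1    0    0
   p1   0    3    0
   p2  -1    0    0
   p3   4    0    0
   p4   0    0    1
   p5   0    0   -1
   p6   0   -1    0

Candidate y = [1, 0, -1, 0, 0, 0, 0]; check y·C column-wise:
  col α: 1·-1 + -1·-1 + 0·4 = 0
  col β: 1·0 + 0·3 + -1·0 + 0·-1 = 0
  col γ: 1·0 + -1·0 + 0·1 + 0·-1 = 0

y = (p0:1, p1:0, p2:-1, p3:0, p4:0, p5:0, p6:0)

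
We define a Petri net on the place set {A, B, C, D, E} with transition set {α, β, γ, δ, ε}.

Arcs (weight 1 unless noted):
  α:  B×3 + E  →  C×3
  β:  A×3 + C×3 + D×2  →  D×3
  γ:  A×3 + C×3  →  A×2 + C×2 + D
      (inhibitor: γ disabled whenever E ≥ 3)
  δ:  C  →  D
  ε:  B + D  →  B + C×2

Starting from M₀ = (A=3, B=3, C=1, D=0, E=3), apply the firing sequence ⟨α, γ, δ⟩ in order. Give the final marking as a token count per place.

(A=2, B=0, C=2, D=2, E=2)

step 1: fire α:  (A=3, B=3, C=1, D=0, E=3) → (A=3, B=0, C=4, D=0, E=2)
step 2: fire γ:  (A=3, B=0, C=4, D=0, E=2) → (A=2, B=0, C=3, D=1, E=2)
step 3: fire δ:  (A=2, B=0, C=3, D=1, E=2) → (A=2, B=0, C=2, D=2, E=2)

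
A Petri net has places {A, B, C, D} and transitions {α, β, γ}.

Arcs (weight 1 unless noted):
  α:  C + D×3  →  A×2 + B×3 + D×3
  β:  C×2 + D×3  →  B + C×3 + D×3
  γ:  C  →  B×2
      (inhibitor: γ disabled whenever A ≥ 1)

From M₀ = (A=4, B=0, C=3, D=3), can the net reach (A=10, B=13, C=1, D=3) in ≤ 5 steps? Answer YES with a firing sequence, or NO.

NO — not reachable within 5 firings

depth 0: 1 marking
depth 1: 3 markings reached so far
depth 2: 6 markings reached so far
depth 3: 10 markings reached so far
depth 4: 14 markings reached so far
depth 5: 19 markings reached so far
target is not among the 19 markings reachable within 5 steps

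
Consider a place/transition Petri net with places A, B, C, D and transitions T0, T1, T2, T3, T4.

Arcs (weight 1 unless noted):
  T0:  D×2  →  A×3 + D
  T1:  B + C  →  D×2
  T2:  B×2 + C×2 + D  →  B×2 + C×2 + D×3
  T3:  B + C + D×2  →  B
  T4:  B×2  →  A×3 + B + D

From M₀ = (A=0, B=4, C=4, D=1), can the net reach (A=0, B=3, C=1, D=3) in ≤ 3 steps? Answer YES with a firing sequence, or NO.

depth 0: 1 marking
depth 1: 4 markings reached so far
depth 2: 16 markings reached so far
depth 3: 41 markings reached so far
target is not among the 41 markings reachable within 3 steps

NO — not reachable within 3 firings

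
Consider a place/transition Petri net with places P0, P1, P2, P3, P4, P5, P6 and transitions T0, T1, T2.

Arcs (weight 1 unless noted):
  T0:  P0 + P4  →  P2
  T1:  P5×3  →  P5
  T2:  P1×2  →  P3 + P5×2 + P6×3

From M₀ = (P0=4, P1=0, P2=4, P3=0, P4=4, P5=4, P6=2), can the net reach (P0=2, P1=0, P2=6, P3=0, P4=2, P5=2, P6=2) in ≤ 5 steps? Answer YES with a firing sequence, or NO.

step 1: fire T0:  (P0=4, P1=0, P2=4, P3=0, P4=4, P5=4, P6=2) → (P0=3, P1=0, P2=5, P3=0, P4=3, P5=4, P6=2)
step 2: fire T0:  (P0=3, P1=0, P2=5, P3=0, P4=3, P5=4, P6=2) → (P0=2, P1=0, P2=6, P3=0, P4=2, P5=4, P6=2)
step 3: fire T1:  (P0=2, P1=0, P2=6, P3=0, P4=2, P5=4, P6=2) → (P0=2, P1=0, P2=6, P3=0, P4=2, P5=2, P6=2)

YES — reachable via ⟨T0, T0, T1⟩ (3 firings)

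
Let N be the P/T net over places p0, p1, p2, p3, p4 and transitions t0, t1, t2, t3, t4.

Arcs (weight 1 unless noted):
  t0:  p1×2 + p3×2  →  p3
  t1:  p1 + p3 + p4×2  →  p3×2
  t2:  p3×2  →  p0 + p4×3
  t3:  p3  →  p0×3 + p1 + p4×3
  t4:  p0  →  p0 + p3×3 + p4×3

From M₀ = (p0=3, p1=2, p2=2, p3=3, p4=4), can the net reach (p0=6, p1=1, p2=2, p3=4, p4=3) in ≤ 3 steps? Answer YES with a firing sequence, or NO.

YES — reachable via ⟨t1, t1, t3⟩ (3 firings)

step 1: fire t1:  (p0=3, p1=2, p2=2, p3=3, p4=4) → (p0=3, p1=1, p2=2, p3=4, p4=2)
step 2: fire t1:  (p0=3, p1=1, p2=2, p3=4, p4=2) → (p0=3, p1=0, p2=2, p3=5, p4=0)
step 3: fire t3:  (p0=3, p1=0, p2=2, p3=5, p4=0) → (p0=6, p1=1, p2=2, p3=4, p4=3)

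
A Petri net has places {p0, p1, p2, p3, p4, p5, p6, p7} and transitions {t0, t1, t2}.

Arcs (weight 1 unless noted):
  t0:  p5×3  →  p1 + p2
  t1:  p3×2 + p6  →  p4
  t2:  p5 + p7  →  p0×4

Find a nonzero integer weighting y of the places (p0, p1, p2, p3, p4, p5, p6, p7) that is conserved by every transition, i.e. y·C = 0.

Incidence matrix C (rows=places, cols=transitions):
       t0   t1   t2
   p0   0    0    4
   p1   1    0    0
   p2   1    0    0
   p3   0   -2    0
   p4   0    1    0
   p5  -3    0   -1
   p6   0   -1    0
   p7   0    0   -1

Candidate y = [0, 1, -1, 0, 0, 0, 0, 0]; check y·C column-wise:
  col t0: 1·1 + -1·1 + 0·-3 = 0
  col t1: 1·0 + -1·0 + 0·-2 + 0·1 + 0·-1 = 0
  col t2: 0·4 + 1·0 + -1·0 + 0·-1 + 0·-1 = 0

y = (p0:0, p1:1, p2:-1, p3:0, p4:0, p5:0, p6:0, p7:0)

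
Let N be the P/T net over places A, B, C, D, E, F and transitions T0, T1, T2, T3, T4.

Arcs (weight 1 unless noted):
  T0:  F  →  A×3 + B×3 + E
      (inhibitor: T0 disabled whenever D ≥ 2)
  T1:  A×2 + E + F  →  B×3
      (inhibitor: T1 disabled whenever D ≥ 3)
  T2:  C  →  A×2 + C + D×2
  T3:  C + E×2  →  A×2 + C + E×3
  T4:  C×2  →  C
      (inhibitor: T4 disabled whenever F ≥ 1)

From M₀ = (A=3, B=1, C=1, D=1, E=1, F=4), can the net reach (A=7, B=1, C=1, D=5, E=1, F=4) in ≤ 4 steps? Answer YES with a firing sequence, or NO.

YES — reachable via ⟨T2, T2⟩ (2 firings)

step 1: fire T2:  (A=3, B=1, C=1, D=1, E=1, F=4) → (A=5, B=1, C=1, D=3, E=1, F=4)
step 2: fire T2:  (A=5, B=1, C=1, D=3, E=1, F=4) → (A=7, B=1, C=1, D=5, E=1, F=4)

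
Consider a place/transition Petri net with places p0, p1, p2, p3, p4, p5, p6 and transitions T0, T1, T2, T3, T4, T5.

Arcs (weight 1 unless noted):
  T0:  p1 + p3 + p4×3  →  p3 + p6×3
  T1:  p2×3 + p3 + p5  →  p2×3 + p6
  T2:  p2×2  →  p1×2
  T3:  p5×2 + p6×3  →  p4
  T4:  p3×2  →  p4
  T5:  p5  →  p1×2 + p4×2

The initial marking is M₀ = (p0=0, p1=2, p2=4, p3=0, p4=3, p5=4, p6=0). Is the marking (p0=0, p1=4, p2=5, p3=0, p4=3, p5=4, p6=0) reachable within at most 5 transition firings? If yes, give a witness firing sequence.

NO — not reachable within 5 firings

depth 0: 1 marking
depth 1: 3 markings reached so far
depth 2: 6 markings reached so far
depth 3: 9 markings reached so far
depth 4: 12 markings reached so far
depth 5: 14 markings reached so far
target is not among the 14 markings reachable within 5 steps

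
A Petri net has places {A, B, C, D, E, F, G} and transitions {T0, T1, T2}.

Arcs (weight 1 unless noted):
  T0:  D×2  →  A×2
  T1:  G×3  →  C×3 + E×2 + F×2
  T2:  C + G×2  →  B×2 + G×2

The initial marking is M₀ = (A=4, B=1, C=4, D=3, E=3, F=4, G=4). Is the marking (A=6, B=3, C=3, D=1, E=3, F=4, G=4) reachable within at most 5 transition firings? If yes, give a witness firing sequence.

step 1: fire T0:  (A=4, B=1, C=4, D=3, E=3, F=4, G=4) → (A=6, B=1, C=4, D=1, E=3, F=4, G=4)
step 2: fire T2:  (A=6, B=1, C=4, D=1, E=3, F=4, G=4) → (A=6, B=3, C=3, D=1, E=3, F=4, G=4)

YES — reachable via ⟨T0, T2⟩ (2 firings)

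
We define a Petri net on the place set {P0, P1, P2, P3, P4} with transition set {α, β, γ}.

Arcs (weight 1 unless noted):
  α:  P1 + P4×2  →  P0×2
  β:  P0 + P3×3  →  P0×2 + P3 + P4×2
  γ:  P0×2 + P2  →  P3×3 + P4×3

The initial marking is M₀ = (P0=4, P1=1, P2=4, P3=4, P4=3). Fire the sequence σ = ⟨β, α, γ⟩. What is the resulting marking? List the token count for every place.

(P0=5, P1=0, P2=3, P3=5, P4=6)

step 1: fire β:  (P0=4, P1=1, P2=4, P3=4, P4=3) → (P0=5, P1=1, P2=4, P3=2, P4=5)
step 2: fire α:  (P0=5, P1=1, P2=4, P3=2, P4=5) → (P0=7, P1=0, P2=4, P3=2, P4=3)
step 3: fire γ:  (P0=7, P1=0, P2=4, P3=2, P4=3) → (P0=5, P1=0, P2=3, P3=5, P4=6)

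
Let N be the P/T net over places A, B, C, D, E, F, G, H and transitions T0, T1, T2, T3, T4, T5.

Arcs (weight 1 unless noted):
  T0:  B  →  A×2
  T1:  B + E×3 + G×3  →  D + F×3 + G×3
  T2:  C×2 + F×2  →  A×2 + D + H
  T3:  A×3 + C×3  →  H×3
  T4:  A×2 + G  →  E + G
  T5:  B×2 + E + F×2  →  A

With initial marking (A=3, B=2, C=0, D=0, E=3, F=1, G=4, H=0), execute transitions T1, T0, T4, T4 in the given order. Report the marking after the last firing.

(A=1, B=0, C=0, D=1, E=2, F=4, G=4, H=0)

step 1: fire T1:  (A=3, B=2, C=0, D=0, E=3, F=1, G=4, H=0) → (A=3, B=1, C=0, D=1, E=0, F=4, G=4, H=0)
step 2: fire T0:  (A=3, B=1, C=0, D=1, E=0, F=4, G=4, H=0) → (A=5, B=0, C=0, D=1, E=0, F=4, G=4, H=0)
step 3: fire T4:  (A=5, B=0, C=0, D=1, E=0, F=4, G=4, H=0) → (A=3, B=0, C=0, D=1, E=1, F=4, G=4, H=0)
step 4: fire T4:  (A=3, B=0, C=0, D=1, E=1, F=4, G=4, H=0) → (A=1, B=0, C=0, D=1, E=2, F=4, G=4, H=0)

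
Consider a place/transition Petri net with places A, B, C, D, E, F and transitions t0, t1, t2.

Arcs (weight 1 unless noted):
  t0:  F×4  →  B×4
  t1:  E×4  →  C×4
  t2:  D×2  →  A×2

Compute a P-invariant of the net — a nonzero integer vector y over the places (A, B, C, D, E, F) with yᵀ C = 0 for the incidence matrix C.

Incidence matrix C (rows=places, cols=transitions):
       t0   t1   t2
    A   0    0    2
    B   4    0    0
    C   0    4    0
    D   0    0   -2
    E   0   -4    0
    F  -4    0    0

Candidate y = [1, 0, 0, 1, 0, 0]; check y·C column-wise:
  col t0: 1·0 + 0·4 + 1·0 + 0·-4 = 0
  col t1: 1·0 + 0·4 + 1·0 + 0·-4 = 0
  col t2: 1·2 + 1·-2 = 0

y = (A:1, B:0, C:0, D:1, E:0, F:0)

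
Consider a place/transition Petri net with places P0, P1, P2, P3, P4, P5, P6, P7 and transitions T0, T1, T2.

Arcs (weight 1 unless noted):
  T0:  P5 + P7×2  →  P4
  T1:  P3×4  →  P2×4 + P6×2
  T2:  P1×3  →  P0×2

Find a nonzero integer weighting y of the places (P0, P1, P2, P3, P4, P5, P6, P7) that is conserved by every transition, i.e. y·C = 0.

Incidence matrix C (rows=places, cols=transitions):
       T0   T1   T2
   P0   0    0    2
   P1   0    0   -3
   P2   0    4    0
   P3   0   -4    0
   P4   1    0    0
   P5  -1    0    0
   P6   0    2    0
   P7  -2    0    0

Candidate y = [3, 2, 0, 0, 0, 0, 0, 0]; check y·C column-wise:
  col T0: 3·0 + 2·0 + 0·1 + 0·-1 + 0·-2 = 0
  col T1: 3·0 + 2·0 + 0·4 + 0·-4 + 0·2 = 0
  col T2: 3·2 + 2·-3 = 0

y = (P0:3, P1:2, P2:0, P3:0, P4:0, P5:0, P6:0, P7:0)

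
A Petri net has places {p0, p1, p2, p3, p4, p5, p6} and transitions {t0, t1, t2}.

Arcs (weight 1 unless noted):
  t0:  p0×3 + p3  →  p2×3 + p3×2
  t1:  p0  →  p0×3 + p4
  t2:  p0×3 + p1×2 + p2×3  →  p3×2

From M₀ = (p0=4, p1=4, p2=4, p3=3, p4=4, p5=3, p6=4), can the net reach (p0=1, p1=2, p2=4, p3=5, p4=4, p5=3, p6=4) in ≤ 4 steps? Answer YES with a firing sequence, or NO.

depth 0: 1 marking
depth 1: 4 markings reached so far
depth 2: 7 markings reached so far
depth 3: 12 markings reached so far
depth 4: 17 markings reached so far
target is not among the 17 markings reachable within 4 steps

NO — not reachable within 4 firings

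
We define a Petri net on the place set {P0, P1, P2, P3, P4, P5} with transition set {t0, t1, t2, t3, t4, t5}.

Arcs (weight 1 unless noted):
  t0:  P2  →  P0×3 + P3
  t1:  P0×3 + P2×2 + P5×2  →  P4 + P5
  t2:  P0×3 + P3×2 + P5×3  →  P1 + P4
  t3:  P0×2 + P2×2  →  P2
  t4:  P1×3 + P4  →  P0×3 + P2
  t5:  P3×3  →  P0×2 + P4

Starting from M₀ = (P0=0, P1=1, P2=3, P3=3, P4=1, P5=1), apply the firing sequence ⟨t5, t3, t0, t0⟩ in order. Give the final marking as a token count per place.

step 1: fire t5:  (P0=0, P1=1, P2=3, P3=3, P4=1, P5=1) → (P0=2, P1=1, P2=3, P3=0, P4=2, P5=1)
step 2: fire t3:  (P0=2, P1=1, P2=3, P3=0, P4=2, P5=1) → (P0=0, P1=1, P2=2, P3=0, P4=2, P5=1)
step 3: fire t0:  (P0=0, P1=1, P2=2, P3=0, P4=2, P5=1) → (P0=3, P1=1, P2=1, P3=1, P4=2, P5=1)
step 4: fire t0:  (P0=3, P1=1, P2=1, P3=1, P4=2, P5=1) → (P0=6, P1=1, P2=0, P3=2, P4=2, P5=1)

(P0=6, P1=1, P2=0, P3=2, P4=2, P5=1)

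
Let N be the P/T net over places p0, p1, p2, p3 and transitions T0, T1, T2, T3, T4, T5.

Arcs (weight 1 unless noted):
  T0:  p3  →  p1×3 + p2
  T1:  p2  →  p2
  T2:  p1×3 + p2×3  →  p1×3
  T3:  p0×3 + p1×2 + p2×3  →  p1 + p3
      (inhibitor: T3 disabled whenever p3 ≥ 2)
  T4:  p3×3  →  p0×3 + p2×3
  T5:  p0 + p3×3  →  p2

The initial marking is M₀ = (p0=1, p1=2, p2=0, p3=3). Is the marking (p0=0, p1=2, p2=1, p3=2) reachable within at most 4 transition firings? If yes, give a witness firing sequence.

depth 0: 1 marking
depth 1: 4 markings reached so far
depth 2: 6 markings reached so far
depth 3: 8 markings reached so far
depth 4: 9 markings reached so far
target is not among the 9 markings reachable within 4 steps

NO — not reachable within 4 firings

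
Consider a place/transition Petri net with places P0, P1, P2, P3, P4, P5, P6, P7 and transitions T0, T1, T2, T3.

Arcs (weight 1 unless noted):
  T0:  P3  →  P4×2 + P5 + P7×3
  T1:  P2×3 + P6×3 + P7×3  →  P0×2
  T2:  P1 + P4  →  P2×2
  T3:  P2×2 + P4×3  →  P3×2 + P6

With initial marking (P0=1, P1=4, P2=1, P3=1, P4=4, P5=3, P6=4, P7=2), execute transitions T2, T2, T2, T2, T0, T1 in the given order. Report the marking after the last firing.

(P0=3, P1=0, P2=6, P3=0, P4=2, P5=4, P6=1, P7=2)

step 1: fire T2:  (P0=1, P1=4, P2=1, P3=1, P4=4, P5=3, P6=4, P7=2) → (P0=1, P1=3, P2=3, P3=1, P4=3, P5=3, P6=4, P7=2)
step 2: fire T2:  (P0=1, P1=3, P2=3, P3=1, P4=3, P5=3, P6=4, P7=2) → (P0=1, P1=2, P2=5, P3=1, P4=2, P5=3, P6=4, P7=2)
step 3: fire T2:  (P0=1, P1=2, P2=5, P3=1, P4=2, P5=3, P6=4, P7=2) → (P0=1, P1=1, P2=7, P3=1, P4=1, P5=3, P6=4, P7=2)
step 4: fire T2:  (P0=1, P1=1, P2=7, P3=1, P4=1, P5=3, P6=4, P7=2) → (P0=1, P1=0, P2=9, P3=1, P4=0, P5=3, P6=4, P7=2)
step 5: fire T0:  (P0=1, P1=0, P2=9, P3=1, P4=0, P5=3, P6=4, P7=2) → (P0=1, P1=0, P2=9, P3=0, P4=2, P5=4, P6=4, P7=5)
step 6: fire T1:  (P0=1, P1=0, P2=9, P3=0, P4=2, P5=4, P6=4, P7=5) → (P0=3, P1=0, P2=6, P3=0, P4=2, P5=4, P6=1, P7=2)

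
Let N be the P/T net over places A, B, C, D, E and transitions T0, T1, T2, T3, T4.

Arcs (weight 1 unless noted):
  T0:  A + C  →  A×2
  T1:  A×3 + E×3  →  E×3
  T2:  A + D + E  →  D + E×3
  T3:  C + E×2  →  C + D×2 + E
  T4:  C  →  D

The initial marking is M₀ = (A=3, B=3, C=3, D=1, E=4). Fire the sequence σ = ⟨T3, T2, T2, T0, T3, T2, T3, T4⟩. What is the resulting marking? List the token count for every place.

step 1: fire T3:  (A=3, B=3, C=3, D=1, E=4) → (A=3, B=3, C=3, D=3, E=3)
step 2: fire T2:  (A=3, B=3, C=3, D=3, E=3) → (A=2, B=3, C=3, D=3, E=5)
step 3: fire T2:  (A=2, B=3, C=3, D=3, E=5) → (A=1, B=3, C=3, D=3, E=7)
step 4: fire T0:  (A=1, B=3, C=3, D=3, E=7) → (A=2, B=3, C=2, D=3, E=7)
step 5: fire T3:  (A=2, B=3, C=2, D=3, E=7) → (A=2, B=3, C=2, D=5, E=6)
step 6: fire T2:  (A=2, B=3, C=2, D=5, E=6) → (A=1, B=3, C=2, D=5, E=8)
step 7: fire T3:  (A=1, B=3, C=2, D=5, E=8) → (A=1, B=3, C=2, D=7, E=7)
step 8: fire T4:  (A=1, B=3, C=2, D=7, E=7) → (A=1, B=3, C=1, D=8, E=7)

(A=1, B=3, C=1, D=8, E=7)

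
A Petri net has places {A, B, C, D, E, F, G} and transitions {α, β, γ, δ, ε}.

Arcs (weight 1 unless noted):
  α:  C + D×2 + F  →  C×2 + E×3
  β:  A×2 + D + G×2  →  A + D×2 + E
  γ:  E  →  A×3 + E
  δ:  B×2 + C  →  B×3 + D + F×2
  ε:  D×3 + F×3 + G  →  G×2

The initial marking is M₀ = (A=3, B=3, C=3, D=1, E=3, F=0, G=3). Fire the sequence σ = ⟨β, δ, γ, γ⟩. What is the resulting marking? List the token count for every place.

step 1: fire β:  (A=3, B=3, C=3, D=1, E=3, F=0, G=3) → (A=2, B=3, C=3, D=2, E=4, F=0, G=1)
step 2: fire δ:  (A=2, B=3, C=3, D=2, E=4, F=0, G=1) → (A=2, B=4, C=2, D=3, E=4, F=2, G=1)
step 3: fire γ:  (A=2, B=4, C=2, D=3, E=4, F=2, G=1) → (A=5, B=4, C=2, D=3, E=4, F=2, G=1)
step 4: fire γ:  (A=5, B=4, C=2, D=3, E=4, F=2, G=1) → (A=8, B=4, C=2, D=3, E=4, F=2, G=1)

(A=8, B=4, C=2, D=3, E=4, F=2, G=1)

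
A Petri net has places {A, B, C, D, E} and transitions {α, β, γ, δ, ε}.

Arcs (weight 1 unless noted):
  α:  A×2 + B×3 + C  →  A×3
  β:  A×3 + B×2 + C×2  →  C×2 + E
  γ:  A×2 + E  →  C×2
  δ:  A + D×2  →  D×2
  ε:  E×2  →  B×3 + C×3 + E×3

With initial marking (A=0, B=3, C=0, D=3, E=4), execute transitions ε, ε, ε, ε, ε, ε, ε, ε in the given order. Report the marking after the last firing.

step 1: fire ε:  (A=0, B=3, C=0, D=3, E=4) → (A=0, B=6, C=3, D=3, E=5)
step 2: fire ε:  (A=0, B=6, C=3, D=3, E=5) → (A=0, B=9, C=6, D=3, E=6)
step 3: fire ε:  (A=0, B=9, C=6, D=3, E=6) → (A=0, B=12, C=9, D=3, E=7)
step 4: fire ε:  (A=0, B=12, C=9, D=3, E=7) → (A=0, B=15, C=12, D=3, E=8)
step 5: fire ε:  (A=0, B=15, C=12, D=3, E=8) → (A=0, B=18, C=15, D=3, E=9)
step 6: fire ε:  (A=0, B=18, C=15, D=3, E=9) → (A=0, B=21, C=18, D=3, E=10)
step 7: fire ε:  (A=0, B=21, C=18, D=3, E=10) → (A=0, B=24, C=21, D=3, E=11)
step 8: fire ε:  (A=0, B=24, C=21, D=3, E=11) → (A=0, B=27, C=24, D=3, E=12)

(A=0, B=27, C=24, D=3, E=12)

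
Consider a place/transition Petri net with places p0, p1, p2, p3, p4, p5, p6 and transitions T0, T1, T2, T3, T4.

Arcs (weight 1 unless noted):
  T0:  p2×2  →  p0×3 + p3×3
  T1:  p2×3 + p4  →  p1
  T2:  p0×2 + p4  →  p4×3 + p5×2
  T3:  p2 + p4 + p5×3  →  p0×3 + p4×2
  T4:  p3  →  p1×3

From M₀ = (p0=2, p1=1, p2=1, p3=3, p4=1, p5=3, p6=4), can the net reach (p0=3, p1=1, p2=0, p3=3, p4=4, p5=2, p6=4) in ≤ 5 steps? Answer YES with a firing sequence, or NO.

YES — reachable via ⟨T2, T3⟩ (2 firings)

step 1: fire T2:  (p0=2, p1=1, p2=1, p3=3, p4=1, p5=3, p6=4) → (p0=0, p1=1, p2=1, p3=3, p4=3, p5=5, p6=4)
step 2: fire T3:  (p0=0, p1=1, p2=1, p3=3, p4=3, p5=5, p6=4) → (p0=3, p1=1, p2=0, p3=3, p4=4, p5=2, p6=4)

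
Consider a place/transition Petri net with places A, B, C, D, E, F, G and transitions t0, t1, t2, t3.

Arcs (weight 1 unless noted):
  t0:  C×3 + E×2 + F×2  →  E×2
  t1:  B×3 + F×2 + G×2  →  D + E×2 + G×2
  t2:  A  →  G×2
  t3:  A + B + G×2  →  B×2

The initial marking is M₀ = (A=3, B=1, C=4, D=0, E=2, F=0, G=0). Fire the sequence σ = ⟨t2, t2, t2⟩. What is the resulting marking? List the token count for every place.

(A=0, B=1, C=4, D=0, E=2, F=0, G=6)

step 1: fire t2:  (A=3, B=1, C=4, D=0, E=2, F=0, G=0) → (A=2, B=1, C=4, D=0, E=2, F=0, G=2)
step 2: fire t2:  (A=2, B=1, C=4, D=0, E=2, F=0, G=2) → (A=1, B=1, C=4, D=0, E=2, F=0, G=4)
step 3: fire t2:  (A=1, B=1, C=4, D=0, E=2, F=0, G=4) → (A=0, B=1, C=4, D=0, E=2, F=0, G=6)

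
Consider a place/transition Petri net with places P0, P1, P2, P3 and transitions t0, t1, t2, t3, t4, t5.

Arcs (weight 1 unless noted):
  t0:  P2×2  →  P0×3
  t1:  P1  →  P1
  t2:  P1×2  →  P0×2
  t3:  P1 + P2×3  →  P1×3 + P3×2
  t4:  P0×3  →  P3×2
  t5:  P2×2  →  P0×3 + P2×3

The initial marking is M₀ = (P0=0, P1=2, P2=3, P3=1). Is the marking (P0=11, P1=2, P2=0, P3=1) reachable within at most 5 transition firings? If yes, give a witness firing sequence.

NO — not reachable within 5 firings

depth 0: 1 marking
depth 1: 5 markings reached so far
depth 2: 13 markings reached so far
depth 3: 26 markings reached so far
depth 4: 46 markings reached so far
depth 5: 74 markings reached so far
target is not among the 74 markings reachable within 5 steps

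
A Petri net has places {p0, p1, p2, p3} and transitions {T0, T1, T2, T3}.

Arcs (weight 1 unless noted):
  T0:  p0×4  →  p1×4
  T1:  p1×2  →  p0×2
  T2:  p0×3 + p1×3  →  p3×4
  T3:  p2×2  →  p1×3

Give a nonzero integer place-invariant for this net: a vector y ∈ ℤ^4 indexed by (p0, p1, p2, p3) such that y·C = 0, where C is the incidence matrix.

Incidence matrix C (rows=places, cols=transitions):
       T0   T1   T2   T3
   p0  -4    2   -3    0
   p1   4   -2   -3    3
   p2   0    0    0   -2
   p3   0    0    4    0

Candidate y = [2, 2, 3, 3]; check y·C column-wise:
  col T0: 2·-4 + 2·4 + 3·0 + 3·0 = 0
  col T1: 2·2 + 2·-2 + 3·0 + 3·0 = 0
  col T2: 2·-3 + 2·-3 + 3·0 + 3·4 = 0
  col T3: 2·0 + 2·3 + 3·-2 + 3·0 = 0

y = (p0:2, p1:2, p2:3, p3:3)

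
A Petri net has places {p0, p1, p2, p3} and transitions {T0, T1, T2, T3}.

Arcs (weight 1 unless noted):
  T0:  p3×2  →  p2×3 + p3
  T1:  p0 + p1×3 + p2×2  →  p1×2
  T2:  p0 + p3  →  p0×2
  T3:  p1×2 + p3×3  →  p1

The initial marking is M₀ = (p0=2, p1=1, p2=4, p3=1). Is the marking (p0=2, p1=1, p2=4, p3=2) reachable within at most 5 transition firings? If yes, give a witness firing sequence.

depth 0: 1 marking
depth 1: 2 markings reached so far
depth 2: 2 markings reached so far
(frontier empty at depth 2; search complete)
target is not among the 2 markings reachable within 5 steps

NO — not reachable within 5 firings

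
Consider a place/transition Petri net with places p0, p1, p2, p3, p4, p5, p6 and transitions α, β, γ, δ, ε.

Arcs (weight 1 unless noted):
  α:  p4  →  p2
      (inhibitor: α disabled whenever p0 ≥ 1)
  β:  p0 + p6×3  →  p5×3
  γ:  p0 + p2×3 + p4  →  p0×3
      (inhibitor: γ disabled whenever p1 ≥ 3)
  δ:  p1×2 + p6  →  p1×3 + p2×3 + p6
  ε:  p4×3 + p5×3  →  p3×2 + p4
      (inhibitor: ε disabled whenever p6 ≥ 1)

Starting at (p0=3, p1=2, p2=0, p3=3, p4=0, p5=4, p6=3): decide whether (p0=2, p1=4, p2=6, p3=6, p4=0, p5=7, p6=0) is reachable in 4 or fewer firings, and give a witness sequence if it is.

depth 0: 1 marking
depth 1: 3 markings reached so far
depth 2: 5 markings reached so far
depth 3: 7 markings reached so far
depth 4: 9 markings reached so far
target is not among the 9 markings reachable within 4 steps

NO — not reachable within 4 firings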